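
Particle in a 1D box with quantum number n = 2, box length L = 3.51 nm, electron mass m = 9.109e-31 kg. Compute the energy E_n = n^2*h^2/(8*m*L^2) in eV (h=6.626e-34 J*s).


E = n^2 * h^2 / (8 * m * L^2)
= 2^2 * (6.626e-34)^2 / (8 * 9.109e-31 * (3.51e-9)^2)
= 4 * 4.3904e-67 / (8 * 9.109e-31 * 1.2320e-17)
= 1.9561e-20 J
= 0.1221 eV

0.1221


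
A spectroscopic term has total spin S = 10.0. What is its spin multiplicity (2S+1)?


Spin multiplicity = 2S + 1
= 2 * 10.0 + 1
= 20.0 + 1
= 21

21


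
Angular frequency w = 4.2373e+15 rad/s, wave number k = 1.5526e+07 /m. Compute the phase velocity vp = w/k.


vp = w / k
= 4.2373e+15 / 1.5526e+07
= 2.7292e+08 m/s

2.7292e+08


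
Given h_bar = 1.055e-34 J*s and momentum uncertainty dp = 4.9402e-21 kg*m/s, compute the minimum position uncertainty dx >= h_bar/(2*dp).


dx = h_bar / (2 * dp)
= 1.055e-34 / (2 * 4.9402e-21)
= 1.055e-34 / 9.8804e-21
= 1.0678e-14 m

1.0678e-14


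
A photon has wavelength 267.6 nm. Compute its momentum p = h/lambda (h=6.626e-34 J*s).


p = h / lambda
= 6.626e-34 / (267.6e-9)
= 6.626e-34 / 2.6760e-07
= 2.4761e-27 kg*m/s

2.4761e-27


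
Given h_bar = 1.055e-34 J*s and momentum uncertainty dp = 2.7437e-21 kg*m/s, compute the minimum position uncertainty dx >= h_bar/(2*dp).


dx = h_bar / (2 * dp)
= 1.055e-34 / (2 * 2.7437e-21)
= 1.055e-34 / 5.4874e-21
= 1.9226e-14 m

1.9226e-14


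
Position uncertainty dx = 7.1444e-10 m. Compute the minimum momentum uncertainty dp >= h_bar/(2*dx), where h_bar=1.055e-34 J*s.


dp = h_bar / (2 * dx)
= 1.055e-34 / (2 * 7.1444e-10)
= 1.055e-34 / 1.4289e-09
= 7.3834e-26 kg*m/s

7.3834e-26


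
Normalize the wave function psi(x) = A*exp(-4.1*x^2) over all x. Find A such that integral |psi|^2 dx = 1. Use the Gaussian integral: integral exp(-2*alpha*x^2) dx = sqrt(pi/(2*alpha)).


integral |psi|^2 dx = A^2 * sqrt(pi/(2*alpha)) = 1
A^2 = sqrt(2*alpha/pi)
= sqrt(2 * 4.1 / pi)
= 1.615593
A = sqrt(1.615593)
= 1.2711

1.2711


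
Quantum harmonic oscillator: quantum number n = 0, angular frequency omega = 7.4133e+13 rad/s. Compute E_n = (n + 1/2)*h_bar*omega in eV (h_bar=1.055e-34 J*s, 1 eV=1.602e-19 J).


E = (n + 1/2) * h_bar * omega
= (0 + 0.5) * 1.055e-34 * 7.4133e+13
= 0.5 * 7.8210e-21
= 3.9105e-21 J
= 0.0244 eV

0.0244


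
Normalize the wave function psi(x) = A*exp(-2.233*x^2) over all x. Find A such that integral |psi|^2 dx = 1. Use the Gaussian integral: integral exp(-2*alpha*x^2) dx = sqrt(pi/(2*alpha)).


integral |psi|^2 dx = A^2 * sqrt(pi/(2*alpha)) = 1
A^2 = sqrt(2*alpha/pi)
= sqrt(2 * 2.233 / pi)
= 1.192297
A = sqrt(1.192297)
= 1.0919

1.0919


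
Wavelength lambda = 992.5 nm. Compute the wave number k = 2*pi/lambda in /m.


k = 2 * pi / lambda
= 6.2832 / (992.5e-9)
= 6.2832 / 9.9250e-07
= 6.3307e+06 /m

6.3307e+06


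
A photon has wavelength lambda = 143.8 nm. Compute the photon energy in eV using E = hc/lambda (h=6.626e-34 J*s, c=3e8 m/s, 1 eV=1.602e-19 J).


E = hc / lambda
= (6.626e-34)(3e8) / (143.8e-9)
= 1.9878e-25 / 1.4380e-07
= 1.3823e-18 J
Converting to eV: 1.3823e-18 / 1.602e-19
= 8.6288 eV

8.6288


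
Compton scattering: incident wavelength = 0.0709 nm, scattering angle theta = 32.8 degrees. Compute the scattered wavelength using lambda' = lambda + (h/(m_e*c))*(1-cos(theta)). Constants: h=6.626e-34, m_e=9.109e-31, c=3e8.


Compton wavelength: h/(m_e*c) = 2.4247e-12 m
d_lambda = 2.4247e-12 * (1 - cos(32.8 deg))
= 2.4247e-12 * 0.159433
= 3.8658e-13 m = 0.000387 nm
lambda' = 0.0709 + 0.000387
= 0.071287 nm

0.071287


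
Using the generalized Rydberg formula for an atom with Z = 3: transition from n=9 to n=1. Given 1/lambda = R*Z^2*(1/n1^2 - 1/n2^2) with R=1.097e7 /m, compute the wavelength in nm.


1/lambda = R * Z^2 * (1/n1^2 - 1/n2^2)
= 1.097e7 * 3^2 * (1/1^2 - 1/9^2)
= 1.097e7 * 9 * (1.0 - 0.012346)
= 9.7511e+07 /m
lambda = 1 / 9.7511e+07
= 10.2552 nm

10.2552


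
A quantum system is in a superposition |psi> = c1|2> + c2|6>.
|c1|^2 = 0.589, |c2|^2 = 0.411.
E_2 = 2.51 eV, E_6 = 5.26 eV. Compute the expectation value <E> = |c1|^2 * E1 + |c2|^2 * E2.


<E> = |c1|^2 * E1 + |c2|^2 * E2
= 0.589 * 2.51 + 0.411 * 5.26
= 1.4784 + 2.1619
= 3.6402 eV

3.6402


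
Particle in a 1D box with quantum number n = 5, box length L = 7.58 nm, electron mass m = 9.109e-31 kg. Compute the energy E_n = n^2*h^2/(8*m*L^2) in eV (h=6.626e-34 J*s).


E = n^2 * h^2 / (8 * m * L^2)
= 5^2 * (6.626e-34)^2 / (8 * 9.109e-31 * (7.58e-9)^2)
= 25 * 4.3904e-67 / (8 * 9.109e-31 * 5.7456e-17)
= 2.6215e-20 J
= 0.1636 eV

0.1636


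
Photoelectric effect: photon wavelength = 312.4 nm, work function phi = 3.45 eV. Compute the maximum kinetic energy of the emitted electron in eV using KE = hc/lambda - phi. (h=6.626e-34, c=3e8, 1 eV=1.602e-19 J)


E_photon = hc / lambda
= (6.626e-34)(3e8) / (312.4e-9)
= 6.3630e-19 J
= 3.9719 eV
KE = E_photon - phi
= 3.9719 - 3.45
= 0.5219 eV

0.5219


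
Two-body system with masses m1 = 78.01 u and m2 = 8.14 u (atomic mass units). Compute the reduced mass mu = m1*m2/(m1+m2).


mu = m1 * m2 / (m1 + m2)
= 78.01 * 8.14 / (78.01 + 8.14)
= 635.0014 / 86.15
= 7.3709 u

7.3709


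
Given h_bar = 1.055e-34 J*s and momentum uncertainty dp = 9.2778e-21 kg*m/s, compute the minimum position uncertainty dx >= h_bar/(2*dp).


dx = h_bar / (2 * dp)
= 1.055e-34 / (2 * 9.2778e-21)
= 1.055e-34 / 1.8556e-20
= 5.6856e-15 m

5.6856e-15


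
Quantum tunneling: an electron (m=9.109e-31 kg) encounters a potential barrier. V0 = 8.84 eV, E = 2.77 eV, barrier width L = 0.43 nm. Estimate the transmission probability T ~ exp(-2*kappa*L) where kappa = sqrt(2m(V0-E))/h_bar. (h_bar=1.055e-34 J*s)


V0 - E = 6.07 eV = 9.7241e-19 J
kappa = sqrt(2 * m * (V0-E)) / h_bar
= sqrt(2 * 9.109e-31 * 9.7241e-19) / 1.055e-34
= 1.2616e+10 /m
2*kappa*L = 2 * 1.2616e+10 * 0.43e-9
= 10.8498
T = exp(-10.8498) = 1.940839e-05

1.940839e-05


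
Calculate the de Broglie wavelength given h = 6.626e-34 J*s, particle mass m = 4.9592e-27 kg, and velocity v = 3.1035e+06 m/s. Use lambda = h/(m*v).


lambda = h / (m * v)
= 6.626e-34 / (4.9592e-27 * 3.1035e+06)
= 6.626e-34 / 1.5391e-20
= 4.3051e-14 m

4.3051e-14


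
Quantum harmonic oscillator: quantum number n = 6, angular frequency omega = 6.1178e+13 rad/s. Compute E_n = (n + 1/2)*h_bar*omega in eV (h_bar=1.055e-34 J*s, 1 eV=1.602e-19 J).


E = (n + 1/2) * h_bar * omega
= (6 + 0.5) * 1.055e-34 * 6.1178e+13
= 6.5 * 6.4543e-21
= 4.1953e-20 J
= 0.2619 eV

0.2619


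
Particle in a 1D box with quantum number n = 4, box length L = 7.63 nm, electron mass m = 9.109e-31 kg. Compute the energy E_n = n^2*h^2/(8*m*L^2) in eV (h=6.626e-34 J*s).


E = n^2 * h^2 / (8 * m * L^2)
= 4^2 * (6.626e-34)^2 / (8 * 9.109e-31 * (7.63e-9)^2)
= 16 * 4.3904e-67 / (8 * 9.109e-31 * 5.8217e-17)
= 1.6558e-20 J
= 0.1034 eV

0.1034


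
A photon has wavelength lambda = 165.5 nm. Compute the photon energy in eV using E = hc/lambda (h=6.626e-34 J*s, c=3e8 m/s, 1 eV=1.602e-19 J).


E = hc / lambda
= (6.626e-34)(3e8) / (165.5e-9)
= 1.9878e-25 / 1.6550e-07
= 1.2011e-18 J
Converting to eV: 1.2011e-18 / 1.602e-19
= 7.4974 eV

7.4974


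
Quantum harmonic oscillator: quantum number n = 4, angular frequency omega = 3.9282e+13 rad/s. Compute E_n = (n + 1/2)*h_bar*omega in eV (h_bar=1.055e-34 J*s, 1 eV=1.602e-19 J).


E = (n + 1/2) * h_bar * omega
= (4 + 0.5) * 1.055e-34 * 3.9282e+13
= 4.5 * 4.1443e-21
= 1.8649e-20 J
= 0.1164 eV

0.1164


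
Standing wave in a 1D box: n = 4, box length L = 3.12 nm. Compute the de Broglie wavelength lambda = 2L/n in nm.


lambda = 2L / n
= 2 * 3.12 / 4
= 6.24 / 4
= 1.56 nm

1.56


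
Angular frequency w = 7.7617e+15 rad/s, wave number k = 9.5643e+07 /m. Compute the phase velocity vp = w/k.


vp = w / k
= 7.7617e+15 / 9.5643e+07
= 8.1153e+07 m/s

8.1153e+07


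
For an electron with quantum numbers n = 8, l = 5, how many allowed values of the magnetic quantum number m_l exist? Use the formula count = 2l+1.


m_l ranges from -l to +l in integer steps
So m_l goes from -5 to +5
Count = 2l + 1 = 2*5 + 1
= 11

11


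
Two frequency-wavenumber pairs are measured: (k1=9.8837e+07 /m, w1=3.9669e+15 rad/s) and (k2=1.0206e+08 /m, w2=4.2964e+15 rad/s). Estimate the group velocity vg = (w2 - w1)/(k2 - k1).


vg = (w2 - w1) / (k2 - k1)
= (4.2964e+15 - 3.9669e+15) / (1.0206e+08 - 9.8837e+07)
= 3.2950e+14 / 3.2230e+06
= 1.0223e+08 m/s

1.0223e+08


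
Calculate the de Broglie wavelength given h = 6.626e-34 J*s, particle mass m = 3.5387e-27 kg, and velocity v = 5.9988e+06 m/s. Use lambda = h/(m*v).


lambda = h / (m * v)
= 6.626e-34 / (3.5387e-27 * 5.9988e+06)
= 6.626e-34 / 2.1228e-20
= 3.1214e-14 m

3.1214e-14


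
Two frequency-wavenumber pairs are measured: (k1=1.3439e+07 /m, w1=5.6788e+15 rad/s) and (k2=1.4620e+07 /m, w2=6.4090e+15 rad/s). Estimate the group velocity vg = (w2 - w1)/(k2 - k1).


vg = (w2 - w1) / (k2 - k1)
= (6.4090e+15 - 5.6788e+15) / (1.4620e+07 - 1.3439e+07)
= 7.3020e+14 / 1.1810e+06
= 6.1829e+08 m/s

6.1829e+08


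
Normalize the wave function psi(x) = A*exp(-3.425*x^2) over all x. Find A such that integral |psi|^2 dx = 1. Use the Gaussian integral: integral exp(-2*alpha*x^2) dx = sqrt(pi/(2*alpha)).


integral |psi|^2 dx = A^2 * sqrt(pi/(2*alpha)) = 1
A^2 = sqrt(2*alpha/pi)
= sqrt(2 * 3.425 / pi)
= 1.476625
A = sqrt(1.476625)
= 1.2152

1.2152


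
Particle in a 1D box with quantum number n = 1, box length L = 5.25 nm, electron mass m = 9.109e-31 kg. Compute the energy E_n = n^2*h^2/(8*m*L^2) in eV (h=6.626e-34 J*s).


E = n^2 * h^2 / (8 * m * L^2)
= 1^2 * (6.626e-34)^2 / (8 * 9.109e-31 * (5.25e-9)^2)
= 1 * 4.3904e-67 / (8 * 9.109e-31 * 2.7563e-17)
= 2.1859e-21 J
= 0.0136 eV

0.0136


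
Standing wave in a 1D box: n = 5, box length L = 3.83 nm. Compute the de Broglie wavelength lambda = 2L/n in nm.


lambda = 2L / n
= 2 * 3.83 / 5
= 7.66 / 5
= 1.532 nm

1.532


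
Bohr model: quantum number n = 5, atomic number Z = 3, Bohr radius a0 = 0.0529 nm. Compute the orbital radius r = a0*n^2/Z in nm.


r = a0 * n^2 / Z
= 0.0529 * 5^2 / 3
= 0.0529 * 25 / 3
= 0.4408 nm

0.4408


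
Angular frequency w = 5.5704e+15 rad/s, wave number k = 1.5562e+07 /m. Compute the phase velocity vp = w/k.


vp = w / k
= 5.5704e+15 / 1.5562e+07
= 3.5795e+08 m/s

3.5795e+08


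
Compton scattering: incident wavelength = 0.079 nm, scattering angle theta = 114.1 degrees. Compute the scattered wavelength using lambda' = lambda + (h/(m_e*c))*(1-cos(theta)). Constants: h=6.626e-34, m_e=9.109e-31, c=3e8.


Compton wavelength: h/(m_e*c) = 2.4247e-12 m
d_lambda = 2.4247e-12 * (1 - cos(114.1 deg))
= 2.4247e-12 * 1.40833
= 3.4148e-12 m = 0.003415 nm
lambda' = 0.079 + 0.003415
= 0.082415 nm

0.082415


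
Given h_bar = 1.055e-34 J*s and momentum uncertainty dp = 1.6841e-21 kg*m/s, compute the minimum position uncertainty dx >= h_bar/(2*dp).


dx = h_bar / (2 * dp)
= 1.055e-34 / (2 * 1.6841e-21)
= 1.055e-34 / 3.3682e-21
= 3.1322e-14 m

3.1322e-14


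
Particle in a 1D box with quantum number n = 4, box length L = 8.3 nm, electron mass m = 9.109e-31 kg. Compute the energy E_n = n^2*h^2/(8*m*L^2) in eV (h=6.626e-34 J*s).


E = n^2 * h^2 / (8 * m * L^2)
= 4^2 * (6.626e-34)^2 / (8 * 9.109e-31 * (8.3e-9)^2)
= 16 * 4.3904e-67 / (8 * 9.109e-31 * 6.8890e-17)
= 1.3993e-20 J
= 0.0873 eV

0.0873


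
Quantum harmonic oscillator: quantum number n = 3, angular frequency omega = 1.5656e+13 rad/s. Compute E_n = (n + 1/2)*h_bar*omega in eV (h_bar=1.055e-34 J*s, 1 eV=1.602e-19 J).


E = (n + 1/2) * h_bar * omega
= (3 + 0.5) * 1.055e-34 * 1.5656e+13
= 3.5 * 1.6517e-21
= 5.7810e-21 J
= 0.0361 eV

0.0361


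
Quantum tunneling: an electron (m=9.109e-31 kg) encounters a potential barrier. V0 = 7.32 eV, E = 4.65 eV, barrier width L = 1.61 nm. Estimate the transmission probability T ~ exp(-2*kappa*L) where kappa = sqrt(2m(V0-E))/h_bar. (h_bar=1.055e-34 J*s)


V0 - E = 2.67 eV = 4.2773e-19 J
kappa = sqrt(2 * m * (V0-E)) / h_bar
= sqrt(2 * 9.109e-31 * 4.2773e-19) / 1.055e-34
= 8.3673e+09 /m
2*kappa*L = 2 * 8.3673e+09 * 1.61e-9
= 26.9427
T = exp(-26.9427) = 1.990429e-12

1.990429e-12


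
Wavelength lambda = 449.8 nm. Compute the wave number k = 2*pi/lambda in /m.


k = 2 * pi / lambda
= 6.2832 / (449.8e-9)
= 6.2832 / 4.4980e-07
= 1.3969e+07 /m

1.3969e+07


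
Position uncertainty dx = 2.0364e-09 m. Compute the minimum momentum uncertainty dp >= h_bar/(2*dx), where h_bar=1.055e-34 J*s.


dp = h_bar / (2 * dx)
= 1.055e-34 / (2 * 2.0364e-09)
= 1.055e-34 / 4.0728e-09
= 2.5904e-26 kg*m/s

2.5904e-26


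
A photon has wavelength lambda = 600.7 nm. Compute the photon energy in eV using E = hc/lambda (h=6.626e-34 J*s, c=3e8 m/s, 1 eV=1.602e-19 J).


E = hc / lambda
= (6.626e-34)(3e8) / (600.7e-9)
= 1.9878e-25 / 6.0070e-07
= 3.3091e-19 J
Converting to eV: 3.3091e-19 / 1.602e-19
= 2.0656 eV

2.0656


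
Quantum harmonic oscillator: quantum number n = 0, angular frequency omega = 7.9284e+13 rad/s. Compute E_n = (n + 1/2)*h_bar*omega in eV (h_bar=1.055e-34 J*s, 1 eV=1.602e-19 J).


E = (n + 1/2) * h_bar * omega
= (0 + 0.5) * 1.055e-34 * 7.9284e+13
= 0.5 * 8.3645e-21
= 4.1822e-21 J
= 0.0261 eV

0.0261


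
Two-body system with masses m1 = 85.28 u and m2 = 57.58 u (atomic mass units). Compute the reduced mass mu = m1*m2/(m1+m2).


mu = m1 * m2 / (m1 + m2)
= 85.28 * 57.58 / (85.28 + 57.58)
= 4910.4224 / 142.86
= 34.3723 u

34.3723


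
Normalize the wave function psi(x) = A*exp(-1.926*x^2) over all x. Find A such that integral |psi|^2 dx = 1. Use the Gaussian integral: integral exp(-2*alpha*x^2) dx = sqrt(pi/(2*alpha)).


integral |psi|^2 dx = A^2 * sqrt(pi/(2*alpha)) = 1
A^2 = sqrt(2*alpha/pi)
= sqrt(2 * 1.926 / pi)
= 1.107307
A = sqrt(1.107307)
= 1.0523

1.0523


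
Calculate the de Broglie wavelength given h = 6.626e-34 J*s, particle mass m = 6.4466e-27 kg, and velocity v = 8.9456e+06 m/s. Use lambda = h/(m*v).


lambda = h / (m * v)
= 6.626e-34 / (6.4466e-27 * 8.9456e+06)
= 6.626e-34 / 5.7669e-20
= 1.1490e-14 m

1.1490e-14


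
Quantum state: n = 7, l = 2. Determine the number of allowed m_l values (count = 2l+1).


m_l ranges from -l to +l in integer steps
So m_l goes from -2 to +2
Count = 2l + 1 = 2*2 + 1
= 5

5


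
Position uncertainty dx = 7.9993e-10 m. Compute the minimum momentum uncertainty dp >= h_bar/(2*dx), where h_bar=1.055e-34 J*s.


dp = h_bar / (2 * dx)
= 1.055e-34 / (2 * 7.9993e-10)
= 1.055e-34 / 1.5999e-09
= 6.5943e-26 kg*m/s

6.5943e-26


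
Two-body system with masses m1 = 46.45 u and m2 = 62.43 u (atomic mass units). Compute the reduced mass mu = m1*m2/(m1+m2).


mu = m1 * m2 / (m1 + m2)
= 46.45 * 62.43 / (46.45 + 62.43)
= 2899.8735 / 108.88
= 26.6337 u

26.6337


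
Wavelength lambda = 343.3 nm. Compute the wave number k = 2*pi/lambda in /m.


k = 2 * pi / lambda
= 6.2832 / (343.3e-9)
= 6.2832 / 3.4330e-07
= 1.8302e+07 /m

1.8302e+07


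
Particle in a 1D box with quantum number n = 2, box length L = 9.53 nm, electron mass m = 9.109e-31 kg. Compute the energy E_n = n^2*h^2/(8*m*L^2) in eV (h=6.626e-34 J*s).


E = n^2 * h^2 / (8 * m * L^2)
= 2^2 * (6.626e-34)^2 / (8 * 9.109e-31 * (9.53e-9)^2)
= 4 * 4.3904e-67 / (8 * 9.109e-31 * 9.0821e-17)
= 2.6535e-21 J
= 0.0166 eV

0.0166


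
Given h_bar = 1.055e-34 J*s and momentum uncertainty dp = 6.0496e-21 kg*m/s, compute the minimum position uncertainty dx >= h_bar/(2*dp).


dx = h_bar / (2 * dp)
= 1.055e-34 / (2 * 6.0496e-21)
= 1.055e-34 / 1.2099e-20
= 8.7196e-15 m

8.7196e-15


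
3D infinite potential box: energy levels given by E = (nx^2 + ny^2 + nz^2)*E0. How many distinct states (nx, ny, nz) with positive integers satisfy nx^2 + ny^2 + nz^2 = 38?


Enumerate all (nx, ny, nz) with nx^2 + ny^2 + nz^2 = 38:
(1,1,6)
(1,6,1)
(2,3,5)
(2,5,3)
(3,2,5)
(3,5,2)
(5,2,3)
(5,3,2)
(6,1,1)
Total degeneracy = 9

9


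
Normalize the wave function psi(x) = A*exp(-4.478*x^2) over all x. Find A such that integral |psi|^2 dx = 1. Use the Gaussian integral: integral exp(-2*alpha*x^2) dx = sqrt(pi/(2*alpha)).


integral |psi|^2 dx = A^2 * sqrt(pi/(2*alpha)) = 1
A^2 = sqrt(2*alpha/pi)
= sqrt(2 * 4.478 / pi)
= 1.688426
A = sqrt(1.688426)
= 1.2994

1.2994


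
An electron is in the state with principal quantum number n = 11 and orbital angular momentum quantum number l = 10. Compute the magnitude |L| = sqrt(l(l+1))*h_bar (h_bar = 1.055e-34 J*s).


L = sqrt(l*(l+1)) * h_bar
= sqrt(10 * 11) * 1.055e-34
= sqrt(110) * 1.055e-34
= 10.4881 * 1.055e-34
= 1.1065e-33 J*s

1.1065e-33


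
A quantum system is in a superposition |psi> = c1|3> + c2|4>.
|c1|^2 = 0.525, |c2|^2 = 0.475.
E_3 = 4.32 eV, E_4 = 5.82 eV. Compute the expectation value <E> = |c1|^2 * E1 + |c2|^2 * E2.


<E> = |c1|^2 * E1 + |c2|^2 * E2
= 0.525 * 4.32 + 0.475 * 5.82
= 2.268 + 2.7645
= 5.0325 eV

5.0325


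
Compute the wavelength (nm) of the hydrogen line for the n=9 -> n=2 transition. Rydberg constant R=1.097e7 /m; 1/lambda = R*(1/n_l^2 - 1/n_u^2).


1/lambda = R * (1/n_l^2 - 1/n_u^2)
= 1.097e7 * (1/2^2 - 1/9^2)
= 1.097e7 * (0.25 - 0.012346)
= 1.097e7 * 0.237654
= 2.6071e+06 /m
lambda = 1 / 2.6071e+06 = 383.5727 nm

383.5727


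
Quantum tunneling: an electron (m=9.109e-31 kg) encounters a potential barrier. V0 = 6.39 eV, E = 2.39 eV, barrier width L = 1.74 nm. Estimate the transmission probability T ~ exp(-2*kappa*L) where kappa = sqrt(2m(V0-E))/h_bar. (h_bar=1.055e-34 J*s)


V0 - E = 4.0 eV = 6.4080e-19 J
kappa = sqrt(2 * m * (V0-E)) / h_bar
= sqrt(2 * 9.109e-31 * 6.4080e-19) / 1.055e-34
= 1.0241e+10 /m
2*kappa*L = 2 * 1.0241e+10 * 1.74e-9
= 35.6401
T = exp(-35.6401) = 3.324452e-16

3.324452e-16


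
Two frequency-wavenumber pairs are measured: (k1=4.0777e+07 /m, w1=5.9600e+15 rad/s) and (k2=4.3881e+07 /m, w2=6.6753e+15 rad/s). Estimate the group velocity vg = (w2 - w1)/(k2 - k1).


vg = (w2 - w1) / (k2 - k1)
= (6.6753e+15 - 5.9600e+15) / (4.3881e+07 - 4.0777e+07)
= 7.1530e+14 / 3.1040e+06
= 2.3044e+08 m/s

2.3044e+08


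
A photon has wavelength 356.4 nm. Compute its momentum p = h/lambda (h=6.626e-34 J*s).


p = h / lambda
= 6.626e-34 / (356.4e-9)
= 6.626e-34 / 3.5640e-07
= 1.8591e-27 kg*m/s

1.8591e-27


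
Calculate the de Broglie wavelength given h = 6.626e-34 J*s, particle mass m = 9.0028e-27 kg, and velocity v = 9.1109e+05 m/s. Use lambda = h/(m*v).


lambda = h / (m * v)
= 6.626e-34 / (9.0028e-27 * 9.1109e+05)
= 6.626e-34 / 8.2024e-21
= 8.0782e-14 m

8.0782e-14


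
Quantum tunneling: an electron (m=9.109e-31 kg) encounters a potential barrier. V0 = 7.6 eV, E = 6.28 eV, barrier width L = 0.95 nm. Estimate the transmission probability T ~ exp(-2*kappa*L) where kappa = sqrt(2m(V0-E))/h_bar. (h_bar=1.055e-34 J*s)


V0 - E = 1.32 eV = 2.1146e-19 J
kappa = sqrt(2 * m * (V0-E)) / h_bar
= sqrt(2 * 9.109e-31 * 2.1146e-19) / 1.055e-34
= 5.8832e+09 /m
2*kappa*L = 2 * 5.8832e+09 * 0.95e-9
= 11.1781
T = exp(-11.1781) = 1.397635e-05

1.397635e-05


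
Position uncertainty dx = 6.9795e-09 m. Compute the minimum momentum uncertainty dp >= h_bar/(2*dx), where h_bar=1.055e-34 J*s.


dp = h_bar / (2 * dx)
= 1.055e-34 / (2 * 6.9795e-09)
= 1.055e-34 / 1.3959e-08
= 7.5578e-27 kg*m/s

7.5578e-27


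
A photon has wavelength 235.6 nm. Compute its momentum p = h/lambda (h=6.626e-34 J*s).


p = h / lambda
= 6.626e-34 / (235.6e-9)
= 6.626e-34 / 2.3560e-07
= 2.8124e-27 kg*m/s

2.8124e-27


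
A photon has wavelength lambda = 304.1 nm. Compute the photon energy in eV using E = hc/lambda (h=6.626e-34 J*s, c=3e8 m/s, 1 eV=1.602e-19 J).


E = hc / lambda
= (6.626e-34)(3e8) / (304.1e-9)
= 1.9878e-25 / 3.0410e-07
= 6.5367e-19 J
Converting to eV: 6.5367e-19 / 1.602e-19
= 4.0803 eV

4.0803


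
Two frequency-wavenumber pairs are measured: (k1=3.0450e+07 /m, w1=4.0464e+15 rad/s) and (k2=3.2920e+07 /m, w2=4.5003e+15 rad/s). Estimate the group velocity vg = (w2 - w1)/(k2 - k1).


vg = (w2 - w1) / (k2 - k1)
= (4.5003e+15 - 4.0464e+15) / (3.2920e+07 - 3.0450e+07)
= 4.5390e+14 / 2.4700e+06
= 1.8377e+08 m/s

1.8377e+08


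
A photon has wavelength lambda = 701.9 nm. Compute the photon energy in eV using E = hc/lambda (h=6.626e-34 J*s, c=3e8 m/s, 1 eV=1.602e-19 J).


E = hc / lambda
= (6.626e-34)(3e8) / (701.9e-9)
= 1.9878e-25 / 7.0190e-07
= 2.8320e-19 J
Converting to eV: 2.8320e-19 / 1.602e-19
= 1.7678 eV

1.7678


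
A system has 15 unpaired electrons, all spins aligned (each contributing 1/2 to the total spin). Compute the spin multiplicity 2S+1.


Total spin S = N * (1/2) = 15 * 0.5 = 7.5
Spin multiplicity = 2S + 1
= 2 * 7.5 + 1
= 16

16


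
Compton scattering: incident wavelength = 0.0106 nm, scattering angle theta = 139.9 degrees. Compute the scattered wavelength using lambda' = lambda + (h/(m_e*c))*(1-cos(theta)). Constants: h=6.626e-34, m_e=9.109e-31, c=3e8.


Compton wavelength: h/(m_e*c) = 2.4247e-12 m
d_lambda = 2.4247e-12 * (1 - cos(139.9 deg))
= 2.4247e-12 * 1.764921
= 4.2794e-12 m = 0.004279 nm
lambda' = 0.0106 + 0.004279
= 0.014879 nm

0.014879


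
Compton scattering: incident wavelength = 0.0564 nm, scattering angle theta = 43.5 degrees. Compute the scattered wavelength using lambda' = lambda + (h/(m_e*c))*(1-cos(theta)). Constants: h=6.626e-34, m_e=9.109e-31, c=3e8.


Compton wavelength: h/(m_e*c) = 2.4247e-12 m
d_lambda = 2.4247e-12 * (1 - cos(43.5 deg))
= 2.4247e-12 * 0.274626
= 6.6589e-13 m = 0.000666 nm
lambda' = 0.0564 + 0.000666
= 0.057066 nm

0.057066


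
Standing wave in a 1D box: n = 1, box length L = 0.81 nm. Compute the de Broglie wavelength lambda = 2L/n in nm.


lambda = 2L / n
= 2 * 0.81 / 1
= 1.62 / 1
= 1.62 nm

1.62


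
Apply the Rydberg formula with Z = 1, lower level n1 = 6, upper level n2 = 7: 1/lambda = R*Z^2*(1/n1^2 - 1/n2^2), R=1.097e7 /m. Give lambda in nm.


1/lambda = R * Z^2 * (1/n1^2 - 1/n2^2)
= 1.097e7 * 1^2 * (1/6^2 - 1/7^2)
= 1.097e7 * 1 * (0.027778 - 0.020408)
= 8.0845e+04 /m
lambda = 1 / 8.0845e+04
= 12369.3991 nm

12369.3991


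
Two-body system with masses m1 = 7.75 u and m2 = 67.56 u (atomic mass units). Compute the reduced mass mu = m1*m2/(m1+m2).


mu = m1 * m2 / (m1 + m2)
= 7.75 * 67.56 / (7.75 + 67.56)
= 523.59 / 75.31
= 6.9525 u

6.9525


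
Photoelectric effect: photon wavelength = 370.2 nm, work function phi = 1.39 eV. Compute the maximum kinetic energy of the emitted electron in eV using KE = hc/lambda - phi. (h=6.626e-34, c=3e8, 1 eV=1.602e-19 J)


E_photon = hc / lambda
= (6.626e-34)(3e8) / (370.2e-9)
= 5.3695e-19 J
= 3.3518 eV
KE = E_photon - phi
= 3.3518 - 1.39
= 1.9618 eV

1.9618


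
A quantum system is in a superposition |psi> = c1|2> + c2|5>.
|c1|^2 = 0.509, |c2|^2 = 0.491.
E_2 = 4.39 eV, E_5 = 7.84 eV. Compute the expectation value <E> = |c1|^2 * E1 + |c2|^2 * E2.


<E> = |c1|^2 * E1 + |c2|^2 * E2
= 0.509 * 4.39 + 0.491 * 7.84
= 2.2345 + 3.8494
= 6.0839 eV

6.0839


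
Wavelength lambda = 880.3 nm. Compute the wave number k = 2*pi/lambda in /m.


k = 2 * pi / lambda
= 6.2832 / (880.3e-9)
= 6.2832 / 8.8030e-07
= 7.1376e+06 /m

7.1376e+06


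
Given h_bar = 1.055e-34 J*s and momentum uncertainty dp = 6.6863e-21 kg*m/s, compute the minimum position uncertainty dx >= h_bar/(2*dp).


dx = h_bar / (2 * dp)
= 1.055e-34 / (2 * 6.6863e-21)
= 1.055e-34 / 1.3373e-20
= 7.8893e-15 m

7.8893e-15


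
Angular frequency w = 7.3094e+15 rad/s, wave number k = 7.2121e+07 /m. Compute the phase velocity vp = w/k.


vp = w / k
= 7.3094e+15 / 7.2121e+07
= 1.0135e+08 m/s

1.0135e+08


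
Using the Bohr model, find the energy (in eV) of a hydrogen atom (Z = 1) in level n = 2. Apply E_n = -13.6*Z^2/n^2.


E_n = -13.6 * Z^2 / n^2
= -13.6 * 1^2 / 2^2
= -13.6 * 1 / 4
= -3.4 eV

-3.4


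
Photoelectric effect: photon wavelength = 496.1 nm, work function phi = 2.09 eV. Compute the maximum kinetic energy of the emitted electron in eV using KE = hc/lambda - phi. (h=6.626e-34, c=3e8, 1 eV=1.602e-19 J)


E_photon = hc / lambda
= (6.626e-34)(3e8) / (496.1e-9)
= 4.0069e-19 J
= 2.5012 eV
KE = E_photon - phi
= 2.5012 - 2.09
= 0.4112 eV

0.4112


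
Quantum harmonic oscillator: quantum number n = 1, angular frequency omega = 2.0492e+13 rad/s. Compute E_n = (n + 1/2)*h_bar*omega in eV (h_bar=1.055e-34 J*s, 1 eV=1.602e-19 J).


E = (n + 1/2) * h_bar * omega
= (1 + 0.5) * 1.055e-34 * 2.0492e+13
= 1.5 * 2.1619e-21
= 3.2429e-21 J
= 0.0202 eV

0.0202


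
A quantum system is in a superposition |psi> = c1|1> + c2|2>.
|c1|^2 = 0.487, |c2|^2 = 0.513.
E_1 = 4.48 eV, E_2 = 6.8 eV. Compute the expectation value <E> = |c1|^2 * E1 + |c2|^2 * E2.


<E> = |c1|^2 * E1 + |c2|^2 * E2
= 0.487 * 4.48 + 0.513 * 6.8
= 2.1818 + 3.4884
= 5.6702 eV

5.6702


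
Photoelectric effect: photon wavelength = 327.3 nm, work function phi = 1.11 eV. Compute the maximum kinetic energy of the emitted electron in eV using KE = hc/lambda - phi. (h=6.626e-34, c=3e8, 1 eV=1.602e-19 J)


E_photon = hc / lambda
= (6.626e-34)(3e8) / (327.3e-9)
= 6.0733e-19 J
= 3.7911 eV
KE = E_photon - phi
= 3.7911 - 1.11
= 2.6811 eV

2.6811


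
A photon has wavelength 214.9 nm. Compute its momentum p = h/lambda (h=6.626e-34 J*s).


p = h / lambda
= 6.626e-34 / (214.9e-9)
= 6.626e-34 / 2.1490e-07
= 3.0833e-27 kg*m/s

3.0833e-27


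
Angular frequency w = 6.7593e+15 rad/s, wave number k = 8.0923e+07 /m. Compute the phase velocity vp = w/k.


vp = w / k
= 6.7593e+15 / 8.0923e+07
= 8.3528e+07 m/s

8.3528e+07


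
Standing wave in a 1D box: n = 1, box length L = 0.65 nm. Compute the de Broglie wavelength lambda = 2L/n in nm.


lambda = 2L / n
= 2 * 0.65 / 1
= 1.3 / 1
= 1.3 nm

1.3


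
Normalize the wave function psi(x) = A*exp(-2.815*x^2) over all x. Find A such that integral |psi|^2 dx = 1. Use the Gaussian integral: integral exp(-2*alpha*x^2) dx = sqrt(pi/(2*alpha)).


integral |psi|^2 dx = A^2 * sqrt(pi/(2*alpha)) = 1
A^2 = sqrt(2*alpha/pi)
= sqrt(2 * 2.815 / pi)
= 1.338688
A = sqrt(1.338688)
= 1.157

1.157


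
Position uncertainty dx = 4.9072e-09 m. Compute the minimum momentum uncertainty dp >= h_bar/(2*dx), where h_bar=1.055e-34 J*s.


dp = h_bar / (2 * dx)
= 1.055e-34 / (2 * 4.9072e-09)
= 1.055e-34 / 9.8144e-09
= 1.0750e-26 kg*m/s

1.0750e-26


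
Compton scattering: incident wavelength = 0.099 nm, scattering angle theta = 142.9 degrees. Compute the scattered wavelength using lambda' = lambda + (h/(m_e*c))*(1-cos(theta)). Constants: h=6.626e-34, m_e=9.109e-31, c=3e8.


Compton wavelength: h/(m_e*c) = 2.4247e-12 m
d_lambda = 2.4247e-12 * (1 - cos(142.9 deg))
= 2.4247e-12 * 1.797584
= 4.3586e-12 m = 0.004359 nm
lambda' = 0.099 + 0.004359
= 0.103359 nm

0.103359


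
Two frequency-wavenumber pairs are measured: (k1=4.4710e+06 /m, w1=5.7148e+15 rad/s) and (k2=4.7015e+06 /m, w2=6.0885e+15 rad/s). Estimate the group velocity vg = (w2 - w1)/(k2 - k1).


vg = (w2 - w1) / (k2 - k1)
= (6.0885e+15 - 5.7148e+15) / (4.7015e+06 - 4.4710e+06)
= 3.7370e+14 / 2.3050e+05
= 1.6213e+09 m/s

1.6213e+09


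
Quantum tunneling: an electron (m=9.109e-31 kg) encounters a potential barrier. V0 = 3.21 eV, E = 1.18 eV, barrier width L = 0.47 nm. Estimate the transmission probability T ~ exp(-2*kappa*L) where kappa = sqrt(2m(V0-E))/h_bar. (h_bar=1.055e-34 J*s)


V0 - E = 2.03 eV = 3.2521e-19 J
kappa = sqrt(2 * m * (V0-E)) / h_bar
= sqrt(2 * 9.109e-31 * 3.2521e-19) / 1.055e-34
= 7.2959e+09 /m
2*kappa*L = 2 * 7.2959e+09 * 0.47e-9
= 6.8581
T = exp(-6.8581) = 1.050889e-03

1.050889e-03


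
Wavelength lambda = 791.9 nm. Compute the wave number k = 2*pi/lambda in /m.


k = 2 * pi / lambda
= 6.2832 / (791.9e-9)
= 6.2832 / 7.9190e-07
= 7.9343e+06 /m

7.9343e+06


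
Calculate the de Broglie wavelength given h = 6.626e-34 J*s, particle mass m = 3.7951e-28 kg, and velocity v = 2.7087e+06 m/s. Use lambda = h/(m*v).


lambda = h / (m * v)
= 6.626e-34 / (3.7951e-28 * 2.7087e+06)
= 6.626e-34 / 1.0280e-21
= 6.4457e-13 m

6.4457e-13


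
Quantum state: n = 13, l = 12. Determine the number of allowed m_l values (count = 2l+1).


m_l ranges from -l to +l in integer steps
So m_l goes from -12 to +12
Count = 2l + 1 = 2*12 + 1
= 25

25


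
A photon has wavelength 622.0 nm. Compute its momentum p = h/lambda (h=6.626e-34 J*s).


p = h / lambda
= 6.626e-34 / (622.0e-9)
= 6.626e-34 / 6.2200e-07
= 1.0653e-27 kg*m/s

1.0653e-27


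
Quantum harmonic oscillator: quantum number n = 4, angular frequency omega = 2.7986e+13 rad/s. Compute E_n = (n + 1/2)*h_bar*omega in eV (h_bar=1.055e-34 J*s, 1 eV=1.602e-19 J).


E = (n + 1/2) * h_bar * omega
= (4 + 0.5) * 1.055e-34 * 2.7986e+13
= 4.5 * 2.9525e-21
= 1.3286e-20 J
= 0.0829 eV

0.0829


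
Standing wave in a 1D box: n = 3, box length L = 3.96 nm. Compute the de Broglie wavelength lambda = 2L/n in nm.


lambda = 2L / n
= 2 * 3.96 / 3
= 7.92 / 3
= 2.64 nm

2.64


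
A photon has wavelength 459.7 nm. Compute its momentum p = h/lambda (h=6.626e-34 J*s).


p = h / lambda
= 6.626e-34 / (459.7e-9)
= 6.626e-34 / 4.5970e-07
= 1.4414e-27 kg*m/s

1.4414e-27


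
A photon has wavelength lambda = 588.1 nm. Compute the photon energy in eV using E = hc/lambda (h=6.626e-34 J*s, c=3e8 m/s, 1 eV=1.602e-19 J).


E = hc / lambda
= (6.626e-34)(3e8) / (588.1e-9)
= 1.9878e-25 / 5.8810e-07
= 3.3800e-19 J
Converting to eV: 3.3800e-19 / 1.602e-19
= 2.1099 eV

2.1099


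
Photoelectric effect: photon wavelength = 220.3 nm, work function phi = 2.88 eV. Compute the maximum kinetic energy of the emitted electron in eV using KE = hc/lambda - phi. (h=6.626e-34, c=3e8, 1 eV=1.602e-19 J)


E_photon = hc / lambda
= (6.626e-34)(3e8) / (220.3e-9)
= 9.0232e-19 J
= 5.6324 eV
KE = E_photon - phi
= 5.6324 - 2.88
= 2.7524 eV

2.7524


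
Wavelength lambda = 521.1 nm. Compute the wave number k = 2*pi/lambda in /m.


k = 2 * pi / lambda
= 6.2832 / (521.1e-9)
= 6.2832 / 5.2110e-07
= 1.2058e+07 /m

1.2058e+07


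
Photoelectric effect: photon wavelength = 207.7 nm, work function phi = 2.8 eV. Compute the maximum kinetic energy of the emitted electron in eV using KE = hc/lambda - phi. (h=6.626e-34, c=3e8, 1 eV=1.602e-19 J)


E_photon = hc / lambda
= (6.626e-34)(3e8) / (207.7e-9)
= 9.5705e-19 J
= 5.9741 eV
KE = E_photon - phi
= 5.9741 - 2.8
= 3.1741 eV

3.1741


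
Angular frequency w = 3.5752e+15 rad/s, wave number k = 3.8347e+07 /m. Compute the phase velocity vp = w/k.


vp = w / k
= 3.5752e+15 / 3.8347e+07
= 9.3233e+07 m/s

9.3233e+07


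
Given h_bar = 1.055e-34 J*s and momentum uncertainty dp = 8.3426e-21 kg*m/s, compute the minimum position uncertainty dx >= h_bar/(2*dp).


dx = h_bar / (2 * dp)
= 1.055e-34 / (2 * 8.3426e-21)
= 1.055e-34 / 1.6685e-20
= 6.3230e-15 m

6.3230e-15


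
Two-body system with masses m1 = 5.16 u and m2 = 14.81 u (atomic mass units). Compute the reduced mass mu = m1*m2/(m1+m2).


mu = m1 * m2 / (m1 + m2)
= 5.16 * 14.81 / (5.16 + 14.81)
= 76.4196 / 19.97
= 3.8267 u

3.8267


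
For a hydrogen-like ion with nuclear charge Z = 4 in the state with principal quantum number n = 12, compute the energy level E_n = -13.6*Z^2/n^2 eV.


E_n = -13.6 * Z^2 / n^2
= -13.6 * 4^2 / 12^2
= -13.6 * 16 / 144
= -1.5111 eV

-1.5111


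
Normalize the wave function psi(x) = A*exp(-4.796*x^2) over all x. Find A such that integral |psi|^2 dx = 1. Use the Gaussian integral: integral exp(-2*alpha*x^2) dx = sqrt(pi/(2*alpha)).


integral |psi|^2 dx = A^2 * sqrt(pi/(2*alpha)) = 1
A^2 = sqrt(2*alpha/pi)
= sqrt(2 * 4.796 / pi)
= 1.747349
A = sqrt(1.747349)
= 1.3219

1.3219


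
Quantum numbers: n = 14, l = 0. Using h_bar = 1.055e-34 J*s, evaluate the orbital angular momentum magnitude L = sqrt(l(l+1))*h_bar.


L = sqrt(l*(l+1)) * h_bar
= sqrt(0 * 1) * 1.055e-34
= sqrt(0) * 1.055e-34
= 0.0 * 1.055e-34
= 0.0000e+00 J*s

0.0000e+00


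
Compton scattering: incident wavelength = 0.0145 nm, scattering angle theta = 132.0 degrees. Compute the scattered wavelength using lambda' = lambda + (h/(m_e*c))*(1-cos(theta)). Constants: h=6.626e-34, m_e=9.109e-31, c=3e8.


Compton wavelength: h/(m_e*c) = 2.4247e-12 m
d_lambda = 2.4247e-12 * (1 - cos(132.0 deg))
= 2.4247e-12 * 1.669131
= 4.0472e-12 m = 0.004047 nm
lambda' = 0.0145 + 0.004047
= 0.018547 nm

0.018547


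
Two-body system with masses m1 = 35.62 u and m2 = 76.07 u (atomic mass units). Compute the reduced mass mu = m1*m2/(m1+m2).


mu = m1 * m2 / (m1 + m2)
= 35.62 * 76.07 / (35.62 + 76.07)
= 2709.6134 / 111.69
= 24.2601 u

24.2601


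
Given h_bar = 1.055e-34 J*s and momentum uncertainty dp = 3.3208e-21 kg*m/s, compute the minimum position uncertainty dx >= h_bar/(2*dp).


dx = h_bar / (2 * dp)
= 1.055e-34 / (2 * 3.3208e-21)
= 1.055e-34 / 6.6416e-21
= 1.5885e-14 m

1.5885e-14


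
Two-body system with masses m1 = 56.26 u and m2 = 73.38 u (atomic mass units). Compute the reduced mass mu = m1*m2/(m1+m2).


mu = m1 * m2 / (m1 + m2)
= 56.26 * 73.38 / (56.26 + 73.38)
= 4128.3588 / 129.64
= 31.8448 u

31.8448


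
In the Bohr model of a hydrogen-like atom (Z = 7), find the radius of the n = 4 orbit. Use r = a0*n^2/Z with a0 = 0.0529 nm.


r = a0 * n^2 / Z
= 0.0529 * 4^2 / 7
= 0.0529 * 16 / 7
= 0.1209 nm

0.1209


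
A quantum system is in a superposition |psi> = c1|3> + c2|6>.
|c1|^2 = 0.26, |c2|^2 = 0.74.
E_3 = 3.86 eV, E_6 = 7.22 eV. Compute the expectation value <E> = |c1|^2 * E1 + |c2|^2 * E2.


<E> = |c1|^2 * E1 + |c2|^2 * E2
= 0.26 * 3.86 + 0.74 * 7.22
= 1.0036 + 5.3428
= 6.3464 eV

6.3464


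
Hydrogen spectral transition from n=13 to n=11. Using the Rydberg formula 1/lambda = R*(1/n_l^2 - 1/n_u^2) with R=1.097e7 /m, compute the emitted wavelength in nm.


1/lambda = R * (1/n_l^2 - 1/n_u^2)
= 1.097e7 * (1/11^2 - 1/13^2)
= 1.097e7 * (0.008264 - 0.005917)
= 1.097e7 * 0.002347
= 2.5750e+04 /m
lambda = 1 / 2.5750e+04 = 38835.0805 nm

38835.0805


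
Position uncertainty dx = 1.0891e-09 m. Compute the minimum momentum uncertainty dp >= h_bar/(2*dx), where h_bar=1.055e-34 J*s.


dp = h_bar / (2 * dx)
= 1.055e-34 / (2 * 1.0891e-09)
= 1.055e-34 / 2.1782e-09
= 4.8434e-26 kg*m/s

4.8434e-26


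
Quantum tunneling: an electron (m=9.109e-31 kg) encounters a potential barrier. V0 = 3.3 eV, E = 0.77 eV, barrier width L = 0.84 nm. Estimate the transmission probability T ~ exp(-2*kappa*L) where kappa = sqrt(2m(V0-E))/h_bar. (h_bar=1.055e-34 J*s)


V0 - E = 2.53 eV = 4.0531e-19 J
kappa = sqrt(2 * m * (V0-E)) / h_bar
= sqrt(2 * 9.109e-31 * 4.0531e-19) / 1.055e-34
= 8.1450e+09 /m
2*kappa*L = 2 * 8.1450e+09 * 0.84e-9
= 13.6835
T = exp(-13.6835) = 1.141067e-06

1.141067e-06


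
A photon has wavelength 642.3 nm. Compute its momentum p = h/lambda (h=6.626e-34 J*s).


p = h / lambda
= 6.626e-34 / (642.3e-9)
= 6.626e-34 / 6.4230e-07
= 1.0316e-27 kg*m/s

1.0316e-27


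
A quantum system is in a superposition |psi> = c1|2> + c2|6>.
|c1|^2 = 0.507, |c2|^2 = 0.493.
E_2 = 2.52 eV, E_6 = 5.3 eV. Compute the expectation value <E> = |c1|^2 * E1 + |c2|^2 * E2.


<E> = |c1|^2 * E1 + |c2|^2 * E2
= 0.507 * 2.52 + 0.493 * 5.3
= 1.2776 + 2.6129
= 3.8905 eV

3.8905


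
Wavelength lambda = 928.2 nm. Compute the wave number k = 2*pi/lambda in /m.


k = 2 * pi / lambda
= 6.2832 / (928.2e-9)
= 6.2832 / 9.2820e-07
= 6.7692e+06 /m

6.7692e+06


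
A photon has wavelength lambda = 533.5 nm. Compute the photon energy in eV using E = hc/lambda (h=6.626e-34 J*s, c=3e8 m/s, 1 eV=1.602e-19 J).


E = hc / lambda
= (6.626e-34)(3e8) / (533.5e-9)
= 1.9878e-25 / 5.3350e-07
= 3.7260e-19 J
Converting to eV: 3.7260e-19 / 1.602e-19
= 2.3258 eV

2.3258


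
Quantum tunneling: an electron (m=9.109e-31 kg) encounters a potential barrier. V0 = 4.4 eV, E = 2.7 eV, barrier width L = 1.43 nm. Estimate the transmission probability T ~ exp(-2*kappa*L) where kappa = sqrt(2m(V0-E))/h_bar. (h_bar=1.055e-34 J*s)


V0 - E = 1.7 eV = 2.7234e-19 J
kappa = sqrt(2 * m * (V0-E)) / h_bar
= sqrt(2 * 9.109e-31 * 2.7234e-19) / 1.055e-34
= 6.6766e+09 /m
2*kappa*L = 2 * 6.6766e+09 * 1.43e-9
= 19.095
T = exp(-19.095) = 5.095037e-09

5.095037e-09


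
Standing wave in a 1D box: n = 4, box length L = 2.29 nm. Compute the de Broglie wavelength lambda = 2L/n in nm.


lambda = 2L / n
= 2 * 2.29 / 4
= 4.58 / 4
= 1.145 nm

1.145


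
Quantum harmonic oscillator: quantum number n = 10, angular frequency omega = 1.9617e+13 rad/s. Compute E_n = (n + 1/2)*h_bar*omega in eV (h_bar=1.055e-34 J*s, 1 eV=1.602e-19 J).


E = (n + 1/2) * h_bar * omega
= (10 + 0.5) * 1.055e-34 * 1.9617e+13
= 10.5 * 2.0696e-21
= 2.1731e-20 J
= 0.1356 eV

0.1356


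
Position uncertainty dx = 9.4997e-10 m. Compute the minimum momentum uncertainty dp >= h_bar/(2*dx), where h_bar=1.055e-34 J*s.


dp = h_bar / (2 * dx)
= 1.055e-34 / (2 * 9.4997e-10)
= 1.055e-34 / 1.8999e-09
= 5.5528e-26 kg*m/s

5.5528e-26


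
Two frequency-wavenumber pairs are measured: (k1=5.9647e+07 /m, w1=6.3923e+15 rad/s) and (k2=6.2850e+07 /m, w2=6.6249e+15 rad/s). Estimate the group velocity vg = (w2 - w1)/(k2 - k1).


vg = (w2 - w1) / (k2 - k1)
= (6.6249e+15 - 6.3923e+15) / (6.2850e+07 - 5.9647e+07)
= 2.3260e+14 / 3.2030e+06
= 7.2619e+07 m/s

7.2619e+07


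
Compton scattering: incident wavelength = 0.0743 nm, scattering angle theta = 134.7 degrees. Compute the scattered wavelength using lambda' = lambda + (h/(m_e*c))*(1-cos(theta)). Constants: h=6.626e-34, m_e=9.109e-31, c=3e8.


Compton wavelength: h/(m_e*c) = 2.4247e-12 m
d_lambda = 2.4247e-12 * (1 - cos(134.7 deg))
= 2.4247e-12 * 1.703395
= 4.1302e-12 m = 0.00413 nm
lambda' = 0.0743 + 0.00413
= 0.07843 nm

0.07843


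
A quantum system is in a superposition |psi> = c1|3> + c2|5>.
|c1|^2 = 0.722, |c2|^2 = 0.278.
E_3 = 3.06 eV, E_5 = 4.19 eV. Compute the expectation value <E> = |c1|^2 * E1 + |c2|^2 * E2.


<E> = |c1|^2 * E1 + |c2|^2 * E2
= 0.722 * 3.06 + 0.278 * 4.19
= 2.2093 + 1.1648
= 3.3741 eV

3.3741


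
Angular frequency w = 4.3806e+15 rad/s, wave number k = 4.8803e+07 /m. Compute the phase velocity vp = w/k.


vp = w / k
= 4.3806e+15 / 4.8803e+07
= 8.9761e+07 m/s

8.9761e+07


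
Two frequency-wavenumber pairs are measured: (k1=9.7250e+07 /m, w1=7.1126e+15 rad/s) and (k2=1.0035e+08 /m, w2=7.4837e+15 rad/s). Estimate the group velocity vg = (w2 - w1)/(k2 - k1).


vg = (w2 - w1) / (k2 - k1)
= (7.4837e+15 - 7.1126e+15) / (1.0035e+08 - 9.7250e+07)
= 3.7110e+14 / 3.1000e+06
= 1.1971e+08 m/s

1.1971e+08


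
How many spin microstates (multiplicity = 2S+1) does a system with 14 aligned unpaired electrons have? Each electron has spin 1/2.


Total spin S = N * (1/2) = 14 * 0.5 = 7.0
Spin multiplicity = 2S + 1
= 2 * 7.0 + 1
= 15

15


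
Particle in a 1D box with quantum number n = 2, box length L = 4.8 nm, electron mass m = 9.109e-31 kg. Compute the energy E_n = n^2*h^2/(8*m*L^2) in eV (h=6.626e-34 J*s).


E = n^2 * h^2 / (8 * m * L^2)
= 2^2 * (6.626e-34)^2 / (8 * 9.109e-31 * (4.8e-9)^2)
= 4 * 4.3904e-67 / (8 * 9.109e-31 * 2.3040e-17)
= 1.0460e-20 J
= 0.0653 eV

0.0653


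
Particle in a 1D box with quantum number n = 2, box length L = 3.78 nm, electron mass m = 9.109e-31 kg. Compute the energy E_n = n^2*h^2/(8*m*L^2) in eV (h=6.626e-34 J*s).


E = n^2 * h^2 / (8 * m * L^2)
= 2^2 * (6.626e-34)^2 / (8 * 9.109e-31 * (3.78e-9)^2)
= 4 * 4.3904e-67 / (8 * 9.109e-31 * 1.4288e-17)
= 1.6866e-20 J
= 0.1053 eV

0.1053


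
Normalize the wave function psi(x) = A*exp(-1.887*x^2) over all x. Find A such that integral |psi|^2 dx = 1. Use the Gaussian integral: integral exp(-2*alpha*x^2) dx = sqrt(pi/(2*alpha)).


integral |psi|^2 dx = A^2 * sqrt(pi/(2*alpha)) = 1
A^2 = sqrt(2*alpha/pi)
= sqrt(2 * 1.887 / pi)
= 1.096039
A = sqrt(1.096039)
= 1.0469

1.0469


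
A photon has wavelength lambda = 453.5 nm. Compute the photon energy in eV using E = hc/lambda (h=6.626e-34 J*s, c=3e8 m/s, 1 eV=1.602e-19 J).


E = hc / lambda
= (6.626e-34)(3e8) / (453.5e-9)
= 1.9878e-25 / 4.5350e-07
= 4.3832e-19 J
Converting to eV: 4.3832e-19 / 1.602e-19
= 2.7361 eV

2.7361


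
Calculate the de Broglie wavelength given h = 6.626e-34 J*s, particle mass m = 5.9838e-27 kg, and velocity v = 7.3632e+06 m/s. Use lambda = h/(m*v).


lambda = h / (m * v)
= 6.626e-34 / (5.9838e-27 * 7.3632e+06)
= 6.626e-34 / 4.4060e-20
= 1.5039e-14 m

1.5039e-14
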